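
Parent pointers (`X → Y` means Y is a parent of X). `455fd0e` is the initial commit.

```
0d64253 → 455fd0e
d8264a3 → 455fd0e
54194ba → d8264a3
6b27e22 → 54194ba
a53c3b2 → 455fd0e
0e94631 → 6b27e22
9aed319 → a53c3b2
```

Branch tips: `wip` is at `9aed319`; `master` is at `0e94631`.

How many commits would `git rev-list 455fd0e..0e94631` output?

Reachable from 0e94631: {0e94631, 455fd0e, 54194ba, 6b27e22, d8264a3}.
Reachable from 455fd0e: {455fd0e}.
In 0e94631's history but not 455fd0e's: {0e94631, 54194ba, 6b27e22, d8264a3} — 4 commits.

4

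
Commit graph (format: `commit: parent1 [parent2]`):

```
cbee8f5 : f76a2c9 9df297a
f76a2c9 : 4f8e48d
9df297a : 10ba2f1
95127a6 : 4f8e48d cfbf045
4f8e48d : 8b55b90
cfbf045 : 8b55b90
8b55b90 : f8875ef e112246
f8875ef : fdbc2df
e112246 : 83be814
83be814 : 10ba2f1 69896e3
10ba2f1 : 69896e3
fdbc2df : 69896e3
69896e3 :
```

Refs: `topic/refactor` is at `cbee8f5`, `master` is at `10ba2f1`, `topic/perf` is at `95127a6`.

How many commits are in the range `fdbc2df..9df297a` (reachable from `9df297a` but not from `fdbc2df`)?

Reachable from 9df297a: {10ba2f1, 69896e3, 9df297a}.
Reachable from fdbc2df: {69896e3, fdbc2df}.
In 9df297a's history but not fdbc2df's: {10ba2f1, 9df297a} — 2 commits.

2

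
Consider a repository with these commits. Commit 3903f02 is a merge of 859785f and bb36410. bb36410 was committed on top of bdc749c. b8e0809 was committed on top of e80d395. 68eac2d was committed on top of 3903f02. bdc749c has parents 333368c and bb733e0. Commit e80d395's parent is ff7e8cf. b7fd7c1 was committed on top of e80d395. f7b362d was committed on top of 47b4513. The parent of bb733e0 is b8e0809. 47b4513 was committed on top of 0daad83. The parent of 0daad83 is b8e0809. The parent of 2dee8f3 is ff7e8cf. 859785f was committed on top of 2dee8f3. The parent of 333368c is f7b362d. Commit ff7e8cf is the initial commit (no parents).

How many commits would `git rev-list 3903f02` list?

13

Walking parent pointers from 3903f02: reachable set = {0daad83, 2dee8f3, 333368c, 3903f02, 47b4513, 859785f, b8e0809, bb36410, bb733e0, bdc749c, e80d395, f7b362d, ff7e8cf}.
That is 13 commits.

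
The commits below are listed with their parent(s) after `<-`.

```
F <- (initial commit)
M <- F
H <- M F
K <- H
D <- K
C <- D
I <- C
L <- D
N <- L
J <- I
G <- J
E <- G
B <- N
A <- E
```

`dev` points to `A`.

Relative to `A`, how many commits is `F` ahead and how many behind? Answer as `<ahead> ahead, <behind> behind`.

Reachable from F: {F}.
Reachable from A: {A, C, D, E, F, G, H, I, J, K, M}.
Only in F's history (ahead): {} — 0.
Only in A's history (behind): {A, C, D, E, G, H, I, J, K, M} — 10.

0 ahead, 10 behind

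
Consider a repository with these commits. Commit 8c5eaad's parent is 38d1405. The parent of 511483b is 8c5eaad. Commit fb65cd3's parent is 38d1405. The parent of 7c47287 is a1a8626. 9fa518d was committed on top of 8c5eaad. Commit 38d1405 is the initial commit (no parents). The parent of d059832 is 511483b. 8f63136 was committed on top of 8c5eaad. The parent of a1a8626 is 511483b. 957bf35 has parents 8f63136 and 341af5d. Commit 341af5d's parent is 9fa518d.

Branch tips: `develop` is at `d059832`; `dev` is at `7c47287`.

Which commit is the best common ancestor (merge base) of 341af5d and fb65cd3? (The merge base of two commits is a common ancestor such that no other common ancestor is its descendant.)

Ancestors of 341af5d: {341af5d, 38d1405, 8c5eaad, 9fa518d}.
Ancestors of fb65cd3: {38d1405, fb65cd3}.
Common ancestors: {38d1405}.
The only common ancestor is 38d1405, so it is the merge base.

38d1405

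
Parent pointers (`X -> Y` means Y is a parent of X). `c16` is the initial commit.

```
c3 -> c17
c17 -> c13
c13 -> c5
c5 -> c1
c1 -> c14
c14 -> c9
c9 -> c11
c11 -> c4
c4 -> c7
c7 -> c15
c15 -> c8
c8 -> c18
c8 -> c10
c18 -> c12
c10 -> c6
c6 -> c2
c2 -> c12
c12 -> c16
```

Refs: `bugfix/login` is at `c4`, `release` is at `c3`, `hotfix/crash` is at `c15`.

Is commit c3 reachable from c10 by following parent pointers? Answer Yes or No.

Ancestors of c10: {c10, c12, c16, c2, c6}.
c3 is not in that set, so it is not an ancestor of c10.

No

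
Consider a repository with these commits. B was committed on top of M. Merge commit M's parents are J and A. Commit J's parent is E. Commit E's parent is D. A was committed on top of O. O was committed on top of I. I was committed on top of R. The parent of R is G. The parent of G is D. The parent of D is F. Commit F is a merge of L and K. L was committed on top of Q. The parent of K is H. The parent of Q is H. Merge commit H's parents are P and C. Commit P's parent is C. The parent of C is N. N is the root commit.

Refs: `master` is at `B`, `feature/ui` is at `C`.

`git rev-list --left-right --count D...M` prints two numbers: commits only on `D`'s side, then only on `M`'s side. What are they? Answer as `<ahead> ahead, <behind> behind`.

0 ahead, 8 behind

Reachable from D: {C, D, F, H, K, L, N, P, Q}.
Reachable from M: {A, C, D, E, F, G, H, I, J, K, L, M, N, O, P, Q, R}.
Only in D's history (ahead): {} — 0.
Only in M's history (behind): {A, E, G, I, J, M, O, R} — 8.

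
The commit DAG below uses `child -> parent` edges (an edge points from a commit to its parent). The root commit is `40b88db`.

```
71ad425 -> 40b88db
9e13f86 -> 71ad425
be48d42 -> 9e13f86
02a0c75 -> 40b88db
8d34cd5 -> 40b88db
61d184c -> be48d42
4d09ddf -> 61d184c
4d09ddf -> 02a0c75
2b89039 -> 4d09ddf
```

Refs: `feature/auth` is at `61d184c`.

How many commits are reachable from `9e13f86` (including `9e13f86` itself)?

Walking parent pointers from 9e13f86: reachable set = {40b88db, 71ad425, 9e13f86}.
That is 3 commits.

3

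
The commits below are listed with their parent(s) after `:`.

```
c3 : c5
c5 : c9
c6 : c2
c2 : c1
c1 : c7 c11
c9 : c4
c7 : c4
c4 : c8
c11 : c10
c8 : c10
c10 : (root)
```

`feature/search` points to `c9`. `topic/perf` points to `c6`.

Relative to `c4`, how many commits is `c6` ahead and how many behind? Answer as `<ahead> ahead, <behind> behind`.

5 ahead, 0 behind

Reachable from c6: {c1, c10, c11, c2, c4, c6, c7, c8}.
Reachable from c4: {c10, c4, c8}.
Only in c6's history (ahead): {c1, c11, c2, c6, c7} — 5.
Only in c4's history (behind): {} — 0.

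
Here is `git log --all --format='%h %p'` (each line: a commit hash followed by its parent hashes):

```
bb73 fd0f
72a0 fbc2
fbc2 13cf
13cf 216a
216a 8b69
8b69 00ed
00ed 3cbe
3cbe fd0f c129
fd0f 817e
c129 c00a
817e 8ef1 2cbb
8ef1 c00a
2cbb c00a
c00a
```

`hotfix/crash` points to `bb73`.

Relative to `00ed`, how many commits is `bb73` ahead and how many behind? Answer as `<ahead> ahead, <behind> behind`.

Reachable from bb73: {2cbb, 817e, 8ef1, bb73, c00a, fd0f}.
Reachable from 00ed: {00ed, 2cbb, 3cbe, 817e, 8ef1, c00a, c129, fd0f}.
Only in bb73's history (ahead): {bb73} — 1.
Only in 00ed's history (behind): {00ed, 3cbe, c129} — 3.

1 ahead, 3 behind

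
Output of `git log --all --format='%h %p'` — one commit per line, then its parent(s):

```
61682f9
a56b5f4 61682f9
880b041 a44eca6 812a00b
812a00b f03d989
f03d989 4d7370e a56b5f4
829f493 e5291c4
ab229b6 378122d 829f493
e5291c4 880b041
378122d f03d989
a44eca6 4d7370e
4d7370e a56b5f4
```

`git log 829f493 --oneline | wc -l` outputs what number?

Walking parent pointers from 829f493: reachable set = {4d7370e, 61682f9, 812a00b, 829f493, 880b041, a44eca6, a56b5f4, e5291c4, f03d989}.
That is 9 commits.

9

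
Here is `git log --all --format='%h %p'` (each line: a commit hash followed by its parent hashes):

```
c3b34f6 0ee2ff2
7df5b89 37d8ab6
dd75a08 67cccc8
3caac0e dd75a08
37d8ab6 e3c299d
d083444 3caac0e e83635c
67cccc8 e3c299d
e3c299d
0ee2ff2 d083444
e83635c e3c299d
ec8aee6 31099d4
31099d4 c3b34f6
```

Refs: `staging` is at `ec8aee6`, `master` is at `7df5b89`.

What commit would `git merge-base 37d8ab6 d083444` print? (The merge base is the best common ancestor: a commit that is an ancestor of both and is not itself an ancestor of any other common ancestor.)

Ancestors of 37d8ab6: {37d8ab6, e3c299d}.
Ancestors of d083444: {3caac0e, 67cccc8, d083444, dd75a08, e3c299d, e83635c}.
Common ancestors: {e3c299d}.
The only common ancestor is e3c299d, so it is the merge base.

e3c299d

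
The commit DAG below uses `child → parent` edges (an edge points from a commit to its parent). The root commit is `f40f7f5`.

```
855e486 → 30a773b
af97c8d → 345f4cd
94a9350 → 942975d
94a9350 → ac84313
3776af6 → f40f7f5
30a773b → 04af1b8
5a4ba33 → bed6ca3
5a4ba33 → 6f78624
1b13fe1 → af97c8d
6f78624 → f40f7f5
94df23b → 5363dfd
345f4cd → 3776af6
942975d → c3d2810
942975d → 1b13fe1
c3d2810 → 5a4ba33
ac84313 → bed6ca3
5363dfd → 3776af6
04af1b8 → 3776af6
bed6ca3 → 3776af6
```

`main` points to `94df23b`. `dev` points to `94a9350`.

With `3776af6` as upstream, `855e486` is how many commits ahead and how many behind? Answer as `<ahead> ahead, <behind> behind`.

3 ahead, 0 behind

Reachable from 855e486: {04af1b8, 30a773b, 3776af6, 855e486, f40f7f5}.
Reachable from 3776af6: {3776af6, f40f7f5}.
Only in 855e486's history (ahead): {04af1b8, 30a773b, 855e486} — 3.
Only in 3776af6's history (behind): {} — 0.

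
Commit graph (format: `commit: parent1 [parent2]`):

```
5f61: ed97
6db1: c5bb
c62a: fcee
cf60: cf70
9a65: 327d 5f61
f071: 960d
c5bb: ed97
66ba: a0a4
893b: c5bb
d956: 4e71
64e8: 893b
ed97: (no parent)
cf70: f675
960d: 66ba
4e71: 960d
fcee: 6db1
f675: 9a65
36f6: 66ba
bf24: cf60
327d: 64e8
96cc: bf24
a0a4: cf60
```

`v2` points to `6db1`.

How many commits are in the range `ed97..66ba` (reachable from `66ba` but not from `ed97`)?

11

Reachable from 66ba: {327d, 5f61, 64e8, 66ba, 893b, 9a65, a0a4, c5bb, cf60, cf70, ed97, f675}.
Reachable from ed97: {ed97}.
In 66ba's history but not ed97's: {327d, 5f61, 64e8, 66ba, 893b, 9a65, a0a4, c5bb, cf60, cf70, f675} — 11 commits.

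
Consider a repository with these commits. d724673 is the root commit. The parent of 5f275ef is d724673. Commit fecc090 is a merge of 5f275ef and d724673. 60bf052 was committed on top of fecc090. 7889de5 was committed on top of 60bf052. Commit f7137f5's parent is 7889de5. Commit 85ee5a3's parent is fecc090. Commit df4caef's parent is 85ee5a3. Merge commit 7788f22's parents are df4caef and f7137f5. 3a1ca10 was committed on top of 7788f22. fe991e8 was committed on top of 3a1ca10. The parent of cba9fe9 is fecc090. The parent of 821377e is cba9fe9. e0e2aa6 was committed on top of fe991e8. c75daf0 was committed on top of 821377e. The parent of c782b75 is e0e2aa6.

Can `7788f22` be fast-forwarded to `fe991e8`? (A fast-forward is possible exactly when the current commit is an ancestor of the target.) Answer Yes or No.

A fast-forward from 7788f22 to fe991e8 is possible iff 7788f22 is an ancestor of fe991e8.
Ancestors of fe991e8: {3a1ca10, 5f275ef, 60bf052, 7788f22, 7889de5, 85ee5a3, d724673, df4caef, f7137f5, fe991e8, fecc090}.
7788f22 is among them, so fast-forward is possible.

Yes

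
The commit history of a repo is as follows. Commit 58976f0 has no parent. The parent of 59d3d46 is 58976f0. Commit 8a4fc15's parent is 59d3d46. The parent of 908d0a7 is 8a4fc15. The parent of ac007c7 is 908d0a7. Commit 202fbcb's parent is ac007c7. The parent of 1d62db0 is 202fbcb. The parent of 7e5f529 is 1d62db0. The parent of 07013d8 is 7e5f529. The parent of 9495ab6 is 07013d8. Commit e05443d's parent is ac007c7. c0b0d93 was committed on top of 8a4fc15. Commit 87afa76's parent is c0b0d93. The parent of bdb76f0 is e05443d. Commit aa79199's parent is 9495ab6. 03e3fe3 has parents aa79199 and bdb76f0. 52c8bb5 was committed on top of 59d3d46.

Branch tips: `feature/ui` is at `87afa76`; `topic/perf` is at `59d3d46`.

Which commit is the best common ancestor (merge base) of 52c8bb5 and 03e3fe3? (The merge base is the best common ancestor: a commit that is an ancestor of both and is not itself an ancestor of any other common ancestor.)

Ancestors of 52c8bb5: {52c8bb5, 58976f0, 59d3d46}.
Ancestors of 03e3fe3: {03e3fe3, 07013d8, 1d62db0, 202fbcb, 58976f0, 59d3d46, 7e5f529, 8a4fc15, 908d0a7, 9495ab6, aa79199, ac007c7, bdb76f0, e05443d}.
Common ancestors: {58976f0, 59d3d46}.
Among these, 59d3d46 is not an ancestor of any other common ancestor — it is the merge base.

59d3d46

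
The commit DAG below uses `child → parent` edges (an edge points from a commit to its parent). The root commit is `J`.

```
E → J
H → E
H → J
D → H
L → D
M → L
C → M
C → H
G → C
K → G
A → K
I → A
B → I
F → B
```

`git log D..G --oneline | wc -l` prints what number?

Reachable from G: {C, D, E, G, H, J, L, M}.
Reachable from D: {D, E, H, J}.
In G's history but not D's: {C, G, L, M} — 4 commits.

4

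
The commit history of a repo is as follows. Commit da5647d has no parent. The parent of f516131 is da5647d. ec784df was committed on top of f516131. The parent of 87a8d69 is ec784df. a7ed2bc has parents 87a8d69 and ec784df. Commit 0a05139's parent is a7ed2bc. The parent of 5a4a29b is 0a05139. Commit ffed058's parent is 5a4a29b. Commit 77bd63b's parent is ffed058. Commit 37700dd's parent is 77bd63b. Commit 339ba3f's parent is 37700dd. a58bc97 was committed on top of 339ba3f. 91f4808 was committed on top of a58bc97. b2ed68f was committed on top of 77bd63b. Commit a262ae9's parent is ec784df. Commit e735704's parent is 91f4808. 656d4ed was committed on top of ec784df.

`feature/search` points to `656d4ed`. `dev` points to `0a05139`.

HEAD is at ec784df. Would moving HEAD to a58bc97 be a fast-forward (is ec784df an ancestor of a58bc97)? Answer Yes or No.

Yes

A fast-forward from ec784df to a58bc97 is possible iff ec784df is an ancestor of a58bc97.
Ancestors of a58bc97: {0a05139, 339ba3f, 37700dd, 5a4a29b, 77bd63b, 87a8d69, a58bc97, a7ed2bc, da5647d, ec784df, f516131, ffed058}.
ec784df is among them, so fast-forward is possible.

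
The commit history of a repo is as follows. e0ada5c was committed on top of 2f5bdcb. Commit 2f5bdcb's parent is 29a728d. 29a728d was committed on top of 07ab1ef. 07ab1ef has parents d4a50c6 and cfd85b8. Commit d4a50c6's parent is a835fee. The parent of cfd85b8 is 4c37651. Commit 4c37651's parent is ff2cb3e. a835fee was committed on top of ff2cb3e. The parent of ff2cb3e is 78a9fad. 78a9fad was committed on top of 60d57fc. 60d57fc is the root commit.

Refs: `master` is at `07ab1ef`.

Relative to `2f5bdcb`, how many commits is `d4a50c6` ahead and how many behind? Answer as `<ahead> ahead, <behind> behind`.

0 ahead, 5 behind

Reachable from d4a50c6: {60d57fc, 78a9fad, a835fee, d4a50c6, ff2cb3e}.
Reachable from 2f5bdcb: {07ab1ef, 29a728d, 2f5bdcb, 4c37651, 60d57fc, 78a9fad, a835fee, cfd85b8, d4a50c6, ff2cb3e}.
Only in d4a50c6's history (ahead): {} — 0.
Only in 2f5bdcb's history (behind): {07ab1ef, 29a728d, 2f5bdcb, 4c37651, cfd85b8} — 5.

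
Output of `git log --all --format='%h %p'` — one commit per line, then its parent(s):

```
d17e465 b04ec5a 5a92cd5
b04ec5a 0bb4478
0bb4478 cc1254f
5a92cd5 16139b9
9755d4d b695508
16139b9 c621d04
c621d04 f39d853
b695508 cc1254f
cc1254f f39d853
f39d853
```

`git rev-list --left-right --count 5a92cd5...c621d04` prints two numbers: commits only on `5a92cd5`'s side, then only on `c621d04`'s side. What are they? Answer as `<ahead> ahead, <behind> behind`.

2 ahead, 0 behind

Reachable from 5a92cd5: {16139b9, 5a92cd5, c621d04, f39d853}.
Reachable from c621d04: {c621d04, f39d853}.
Only in 5a92cd5's history (ahead): {16139b9, 5a92cd5} — 2.
Only in c621d04's history (behind): {} — 0.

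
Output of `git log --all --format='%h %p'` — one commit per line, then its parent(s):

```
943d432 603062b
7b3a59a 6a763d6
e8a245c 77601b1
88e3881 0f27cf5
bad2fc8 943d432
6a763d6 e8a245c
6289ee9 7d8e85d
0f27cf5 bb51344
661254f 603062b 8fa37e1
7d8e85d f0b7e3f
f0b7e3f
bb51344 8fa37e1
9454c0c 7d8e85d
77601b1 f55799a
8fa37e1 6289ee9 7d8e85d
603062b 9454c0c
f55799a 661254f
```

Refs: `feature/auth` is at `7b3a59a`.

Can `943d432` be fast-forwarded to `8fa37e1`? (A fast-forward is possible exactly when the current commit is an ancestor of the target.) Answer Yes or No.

A fast-forward from 943d432 to 8fa37e1 is possible iff 943d432 is an ancestor of 8fa37e1.
Ancestors of 8fa37e1: {6289ee9, 7d8e85d, 8fa37e1, f0b7e3f}.
943d432 is not among them, so fast-forward is not possible.

No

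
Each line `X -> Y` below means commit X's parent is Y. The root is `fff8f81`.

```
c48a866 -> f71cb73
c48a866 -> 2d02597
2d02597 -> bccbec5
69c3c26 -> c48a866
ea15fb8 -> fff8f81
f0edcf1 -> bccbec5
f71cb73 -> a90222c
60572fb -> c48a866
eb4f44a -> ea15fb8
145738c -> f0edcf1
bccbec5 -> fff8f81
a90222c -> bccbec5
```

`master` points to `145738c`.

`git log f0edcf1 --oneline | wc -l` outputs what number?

3

Walking parent pointers from f0edcf1: reachable set = {bccbec5, f0edcf1, fff8f81}.
That is 3 commits.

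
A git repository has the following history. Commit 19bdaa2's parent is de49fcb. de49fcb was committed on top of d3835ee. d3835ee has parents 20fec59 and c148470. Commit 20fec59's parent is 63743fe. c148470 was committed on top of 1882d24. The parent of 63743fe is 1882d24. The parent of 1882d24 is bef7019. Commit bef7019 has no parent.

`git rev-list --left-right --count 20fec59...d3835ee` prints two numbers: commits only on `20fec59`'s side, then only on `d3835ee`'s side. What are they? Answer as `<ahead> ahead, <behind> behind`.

Reachable from 20fec59: {1882d24, 20fec59, 63743fe, bef7019}.
Reachable from d3835ee: {1882d24, 20fec59, 63743fe, bef7019, c148470, d3835ee}.
Only in 20fec59's history (ahead): {} — 0.
Only in d3835ee's history (behind): {c148470, d3835ee} — 2.

0 ahead, 2 behind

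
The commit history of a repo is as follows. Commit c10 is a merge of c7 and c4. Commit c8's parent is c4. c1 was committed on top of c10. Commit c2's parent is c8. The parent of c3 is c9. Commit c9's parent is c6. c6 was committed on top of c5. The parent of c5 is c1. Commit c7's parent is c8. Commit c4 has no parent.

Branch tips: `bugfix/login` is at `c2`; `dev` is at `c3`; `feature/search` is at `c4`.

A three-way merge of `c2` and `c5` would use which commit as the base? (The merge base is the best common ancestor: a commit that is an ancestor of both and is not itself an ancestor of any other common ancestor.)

Ancestors of c2: {c2, c4, c8}.
Ancestors of c5: {c1, c10, c4, c5, c7, c8}.
Common ancestors: {c4, c8}.
Among these, c8 is not an ancestor of any other common ancestor — it is the merge base.

c8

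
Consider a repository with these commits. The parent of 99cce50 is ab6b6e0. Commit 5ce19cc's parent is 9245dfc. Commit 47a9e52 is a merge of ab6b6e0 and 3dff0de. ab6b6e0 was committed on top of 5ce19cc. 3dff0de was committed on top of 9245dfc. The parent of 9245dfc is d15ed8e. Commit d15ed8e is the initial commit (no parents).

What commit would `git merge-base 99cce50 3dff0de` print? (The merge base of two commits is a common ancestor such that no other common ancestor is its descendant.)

9245dfc

Ancestors of 99cce50: {5ce19cc, 9245dfc, 99cce50, ab6b6e0, d15ed8e}.
Ancestors of 3dff0de: {3dff0de, 9245dfc, d15ed8e}.
Common ancestors: {9245dfc, d15ed8e}.
Among these, 9245dfc is not an ancestor of any other common ancestor — it is the merge base.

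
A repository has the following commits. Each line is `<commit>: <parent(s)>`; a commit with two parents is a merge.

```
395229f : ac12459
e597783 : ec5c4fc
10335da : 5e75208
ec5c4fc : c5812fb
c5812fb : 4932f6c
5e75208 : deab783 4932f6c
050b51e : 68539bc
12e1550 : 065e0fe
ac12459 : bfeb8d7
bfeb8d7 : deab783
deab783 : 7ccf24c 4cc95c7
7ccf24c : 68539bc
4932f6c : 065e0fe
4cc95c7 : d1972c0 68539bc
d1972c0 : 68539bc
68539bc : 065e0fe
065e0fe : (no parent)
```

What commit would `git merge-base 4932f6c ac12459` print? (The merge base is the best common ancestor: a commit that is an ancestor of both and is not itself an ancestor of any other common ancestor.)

Ancestors of 4932f6c: {065e0fe, 4932f6c}.
Ancestors of ac12459: {065e0fe, 4cc95c7, 68539bc, 7ccf24c, ac12459, bfeb8d7, d1972c0, deab783}.
Common ancestors: {065e0fe}.
The only common ancestor is 065e0fe, so it is the merge base.

065e0fe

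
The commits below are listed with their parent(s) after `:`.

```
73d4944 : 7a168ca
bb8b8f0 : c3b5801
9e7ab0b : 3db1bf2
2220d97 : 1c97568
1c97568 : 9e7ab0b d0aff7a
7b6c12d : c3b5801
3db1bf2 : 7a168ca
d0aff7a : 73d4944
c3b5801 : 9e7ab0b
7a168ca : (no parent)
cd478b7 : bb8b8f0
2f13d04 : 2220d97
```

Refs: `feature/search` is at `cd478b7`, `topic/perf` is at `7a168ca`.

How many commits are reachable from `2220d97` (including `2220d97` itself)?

7

Walking parent pointers from 2220d97: reachable set = {1c97568, 2220d97, 3db1bf2, 73d4944, 7a168ca, 9e7ab0b, d0aff7a}.
That is 7 commits.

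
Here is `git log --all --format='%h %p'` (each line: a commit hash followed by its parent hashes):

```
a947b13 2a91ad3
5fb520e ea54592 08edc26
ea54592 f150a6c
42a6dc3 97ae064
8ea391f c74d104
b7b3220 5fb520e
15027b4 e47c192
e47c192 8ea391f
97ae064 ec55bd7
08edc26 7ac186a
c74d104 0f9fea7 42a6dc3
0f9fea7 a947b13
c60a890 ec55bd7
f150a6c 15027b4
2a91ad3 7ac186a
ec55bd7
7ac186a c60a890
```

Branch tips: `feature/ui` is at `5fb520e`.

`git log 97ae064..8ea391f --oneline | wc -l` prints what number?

Reachable from 8ea391f: {0f9fea7, 2a91ad3, 42a6dc3, 7ac186a, 8ea391f, 97ae064, a947b13, c60a890, c74d104, ec55bd7}.
Reachable from 97ae064: {97ae064, ec55bd7}.
In 8ea391f's history but not 97ae064's: {0f9fea7, 2a91ad3, 42a6dc3, 7ac186a, 8ea391f, a947b13, c60a890, c74d104} — 8 commits.

8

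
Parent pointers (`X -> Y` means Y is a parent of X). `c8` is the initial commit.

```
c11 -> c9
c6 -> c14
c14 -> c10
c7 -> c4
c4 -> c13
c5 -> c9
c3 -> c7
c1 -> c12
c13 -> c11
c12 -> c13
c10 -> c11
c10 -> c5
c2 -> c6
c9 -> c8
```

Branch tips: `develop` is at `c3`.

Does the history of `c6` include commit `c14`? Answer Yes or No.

Ancestors of c6 (commits reachable by following parents): {c10, c11, c14, c5, c6, c8, c9}.
c14 is in that set, so it is an ancestor of c6.

Yes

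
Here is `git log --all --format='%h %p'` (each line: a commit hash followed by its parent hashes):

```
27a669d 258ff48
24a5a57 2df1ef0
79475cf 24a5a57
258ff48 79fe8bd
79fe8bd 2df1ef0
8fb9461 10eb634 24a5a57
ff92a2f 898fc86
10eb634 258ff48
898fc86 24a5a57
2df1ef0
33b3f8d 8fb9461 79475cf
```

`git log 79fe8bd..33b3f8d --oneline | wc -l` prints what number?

Reachable from 33b3f8d: {10eb634, 24a5a57, 258ff48, 2df1ef0, 33b3f8d, 79475cf, 79fe8bd, 8fb9461}.
Reachable from 79fe8bd: {2df1ef0, 79fe8bd}.
In 33b3f8d's history but not 79fe8bd's: {10eb634, 24a5a57, 258ff48, 33b3f8d, 79475cf, 8fb9461} — 6 commits.

6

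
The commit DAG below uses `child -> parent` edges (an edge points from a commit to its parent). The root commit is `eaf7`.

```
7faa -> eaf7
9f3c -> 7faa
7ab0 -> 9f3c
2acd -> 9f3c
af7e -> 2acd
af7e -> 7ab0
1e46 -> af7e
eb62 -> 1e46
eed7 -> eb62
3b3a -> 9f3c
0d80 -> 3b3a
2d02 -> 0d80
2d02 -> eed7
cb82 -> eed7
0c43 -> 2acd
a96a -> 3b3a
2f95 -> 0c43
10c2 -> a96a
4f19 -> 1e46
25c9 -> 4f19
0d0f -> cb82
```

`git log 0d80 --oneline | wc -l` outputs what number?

5

Walking parent pointers from 0d80: reachable set = {0d80, 3b3a, 7faa, 9f3c, eaf7}.
That is 5 commits.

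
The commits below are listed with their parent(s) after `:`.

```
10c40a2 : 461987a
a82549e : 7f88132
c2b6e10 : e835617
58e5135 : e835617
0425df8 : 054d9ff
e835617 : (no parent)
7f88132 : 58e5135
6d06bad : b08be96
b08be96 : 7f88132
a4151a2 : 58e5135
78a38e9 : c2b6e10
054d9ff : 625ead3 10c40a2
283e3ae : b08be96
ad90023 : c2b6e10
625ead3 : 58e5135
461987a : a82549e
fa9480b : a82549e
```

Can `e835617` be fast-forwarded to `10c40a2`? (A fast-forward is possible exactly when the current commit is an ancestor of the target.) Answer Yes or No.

A fast-forward from e835617 to 10c40a2 is possible iff e835617 is an ancestor of 10c40a2.
Ancestors of 10c40a2: {10c40a2, 461987a, 58e5135, 7f88132, a82549e, e835617}.
e835617 is among them, so fast-forward is possible.

Yes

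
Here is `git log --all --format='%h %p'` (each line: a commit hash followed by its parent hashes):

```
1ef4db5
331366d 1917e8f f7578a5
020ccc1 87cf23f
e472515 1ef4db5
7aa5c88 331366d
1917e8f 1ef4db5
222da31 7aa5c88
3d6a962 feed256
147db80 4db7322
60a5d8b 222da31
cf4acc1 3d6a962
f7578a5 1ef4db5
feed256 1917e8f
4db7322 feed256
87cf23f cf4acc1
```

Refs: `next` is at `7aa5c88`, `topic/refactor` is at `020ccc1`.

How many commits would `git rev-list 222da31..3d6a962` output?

Reachable from 3d6a962: {1917e8f, 1ef4db5, 3d6a962, feed256}.
Reachable from 222da31: {1917e8f, 1ef4db5, 222da31, 331366d, 7aa5c88, f7578a5}.
In 3d6a962's history but not 222da31's: {3d6a962, feed256} — 2 commits.

2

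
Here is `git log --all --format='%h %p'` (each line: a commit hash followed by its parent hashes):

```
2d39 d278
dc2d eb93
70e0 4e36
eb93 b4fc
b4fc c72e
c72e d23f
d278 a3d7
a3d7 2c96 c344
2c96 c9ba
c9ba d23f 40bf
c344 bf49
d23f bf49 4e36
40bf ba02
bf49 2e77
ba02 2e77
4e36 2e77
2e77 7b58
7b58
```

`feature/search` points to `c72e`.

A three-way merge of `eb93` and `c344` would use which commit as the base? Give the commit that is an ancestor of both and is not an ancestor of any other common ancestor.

bf49

Ancestors of eb93: {2e77, 4e36, 7b58, b4fc, bf49, c72e, d23f, eb93}.
Ancestors of c344: {2e77, 7b58, bf49, c344}.
Common ancestors: {2e77, 7b58, bf49}.
Among these, bf49 is not an ancestor of any other common ancestor — it is the merge base.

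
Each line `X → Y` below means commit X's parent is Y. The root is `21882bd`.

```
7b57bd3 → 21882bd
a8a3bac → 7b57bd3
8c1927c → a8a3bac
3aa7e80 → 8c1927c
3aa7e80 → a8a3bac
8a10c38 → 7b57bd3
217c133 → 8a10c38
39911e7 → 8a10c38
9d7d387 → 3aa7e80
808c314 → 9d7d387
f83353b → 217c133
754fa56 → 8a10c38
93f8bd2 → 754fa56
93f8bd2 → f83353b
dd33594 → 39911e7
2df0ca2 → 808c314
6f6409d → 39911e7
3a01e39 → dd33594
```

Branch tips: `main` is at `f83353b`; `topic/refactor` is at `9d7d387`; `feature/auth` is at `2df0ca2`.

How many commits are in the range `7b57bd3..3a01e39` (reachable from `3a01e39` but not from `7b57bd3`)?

4

Reachable from 3a01e39: {21882bd, 39911e7, 3a01e39, 7b57bd3, 8a10c38, dd33594}.
Reachable from 7b57bd3: {21882bd, 7b57bd3}.
In 3a01e39's history but not 7b57bd3's: {39911e7, 3a01e39, 8a10c38, dd33594} — 4 commits.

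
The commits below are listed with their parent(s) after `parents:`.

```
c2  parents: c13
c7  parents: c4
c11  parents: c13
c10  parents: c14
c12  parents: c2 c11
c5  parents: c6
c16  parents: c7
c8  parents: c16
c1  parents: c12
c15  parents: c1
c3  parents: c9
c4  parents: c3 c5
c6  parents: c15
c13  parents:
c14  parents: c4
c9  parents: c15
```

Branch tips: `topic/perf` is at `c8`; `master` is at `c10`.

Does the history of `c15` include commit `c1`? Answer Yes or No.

Ancestors of c15 (commits reachable by following parents): {c1, c11, c12, c13, c15, c2}.
c1 is in that set, so it is an ancestor of c15.

Yes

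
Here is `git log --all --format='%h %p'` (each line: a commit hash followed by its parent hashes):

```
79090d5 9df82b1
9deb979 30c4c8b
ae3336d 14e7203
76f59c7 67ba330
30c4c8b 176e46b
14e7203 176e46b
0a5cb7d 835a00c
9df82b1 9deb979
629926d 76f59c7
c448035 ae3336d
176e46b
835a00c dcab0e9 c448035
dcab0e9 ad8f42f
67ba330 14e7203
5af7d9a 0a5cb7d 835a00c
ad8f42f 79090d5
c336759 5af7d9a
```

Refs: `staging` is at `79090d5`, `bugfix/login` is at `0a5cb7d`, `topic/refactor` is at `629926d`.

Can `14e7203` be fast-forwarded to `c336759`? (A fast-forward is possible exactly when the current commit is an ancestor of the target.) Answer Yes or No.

A fast-forward from 14e7203 to c336759 is possible iff 14e7203 is an ancestor of c336759.
Ancestors of c336759: {0a5cb7d, 14e7203, 176e46b, 30c4c8b, 5af7d9a, 79090d5, 835a00c, 9deb979, 9df82b1, ad8f42f, ae3336d, c336759, c448035, dcab0e9}.
14e7203 is among them, so fast-forward is possible.

Yes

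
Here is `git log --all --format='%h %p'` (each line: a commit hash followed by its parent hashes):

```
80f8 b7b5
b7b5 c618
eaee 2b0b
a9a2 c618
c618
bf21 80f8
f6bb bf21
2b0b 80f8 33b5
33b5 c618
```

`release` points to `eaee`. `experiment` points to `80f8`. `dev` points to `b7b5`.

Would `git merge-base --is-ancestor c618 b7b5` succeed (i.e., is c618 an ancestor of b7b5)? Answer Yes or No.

Yes

Ancestors of b7b5 (commits reachable by following parents): {b7b5, c618}.
c618 is in that set, so it is an ancestor of b7b5.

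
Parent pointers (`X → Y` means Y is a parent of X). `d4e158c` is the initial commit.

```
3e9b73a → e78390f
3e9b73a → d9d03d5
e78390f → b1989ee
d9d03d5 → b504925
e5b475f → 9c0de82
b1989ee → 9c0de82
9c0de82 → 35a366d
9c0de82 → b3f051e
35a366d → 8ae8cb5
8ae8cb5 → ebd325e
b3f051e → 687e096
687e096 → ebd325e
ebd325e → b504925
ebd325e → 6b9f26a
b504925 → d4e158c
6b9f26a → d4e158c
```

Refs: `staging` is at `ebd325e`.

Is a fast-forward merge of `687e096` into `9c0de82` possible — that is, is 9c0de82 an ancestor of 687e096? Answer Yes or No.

A fast-forward from 9c0de82 to 687e096 is possible iff 9c0de82 is an ancestor of 687e096.
Ancestors of 687e096: {687e096, 6b9f26a, b504925, d4e158c, ebd325e}.
9c0de82 is not among them, so fast-forward is not possible.

No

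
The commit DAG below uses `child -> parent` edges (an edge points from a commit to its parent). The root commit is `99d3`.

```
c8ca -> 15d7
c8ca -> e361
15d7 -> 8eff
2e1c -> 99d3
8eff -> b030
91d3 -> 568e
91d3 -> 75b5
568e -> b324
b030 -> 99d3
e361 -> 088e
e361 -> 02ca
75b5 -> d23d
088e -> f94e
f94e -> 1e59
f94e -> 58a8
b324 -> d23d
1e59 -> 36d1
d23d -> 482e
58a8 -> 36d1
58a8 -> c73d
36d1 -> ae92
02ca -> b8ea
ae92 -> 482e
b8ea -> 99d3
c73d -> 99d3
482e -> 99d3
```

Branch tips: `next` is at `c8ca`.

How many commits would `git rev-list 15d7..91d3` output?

6

Reachable from 91d3: {482e, 568e, 75b5, 91d3, 99d3, b324, d23d}.
Reachable from 15d7: {15d7, 8eff, 99d3, b030}.
In 91d3's history but not 15d7's: {482e, 568e, 75b5, 91d3, b324, d23d} — 6 commits.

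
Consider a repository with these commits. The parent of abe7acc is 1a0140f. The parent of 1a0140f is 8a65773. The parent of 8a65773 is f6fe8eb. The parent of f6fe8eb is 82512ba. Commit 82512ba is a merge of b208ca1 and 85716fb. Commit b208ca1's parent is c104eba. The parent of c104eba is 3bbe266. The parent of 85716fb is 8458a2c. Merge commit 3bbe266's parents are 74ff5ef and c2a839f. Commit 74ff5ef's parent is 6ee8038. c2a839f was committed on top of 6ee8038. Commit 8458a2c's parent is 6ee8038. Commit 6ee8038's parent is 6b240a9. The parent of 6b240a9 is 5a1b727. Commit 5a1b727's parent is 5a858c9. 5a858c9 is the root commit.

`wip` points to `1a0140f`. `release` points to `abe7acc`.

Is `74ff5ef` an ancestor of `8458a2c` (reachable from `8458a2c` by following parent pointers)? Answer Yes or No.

No

Ancestors of 8458a2c: {5a1b727, 5a858c9, 6b240a9, 6ee8038, 8458a2c}.
74ff5ef is not in that set, so it is not an ancestor of 8458a2c.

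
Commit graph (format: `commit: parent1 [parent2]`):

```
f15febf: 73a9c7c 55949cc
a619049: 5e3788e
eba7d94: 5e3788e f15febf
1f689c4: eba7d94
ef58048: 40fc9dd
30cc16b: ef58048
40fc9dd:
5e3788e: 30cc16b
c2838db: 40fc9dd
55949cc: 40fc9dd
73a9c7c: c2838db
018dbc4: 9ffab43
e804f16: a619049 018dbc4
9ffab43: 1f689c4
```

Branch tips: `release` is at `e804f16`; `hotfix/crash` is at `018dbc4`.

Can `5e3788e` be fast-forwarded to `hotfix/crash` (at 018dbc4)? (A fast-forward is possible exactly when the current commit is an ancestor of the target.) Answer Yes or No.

A fast-forward from 5e3788e to 018dbc4 is possible iff 5e3788e is an ancestor of 018dbc4.
Ancestors of 018dbc4: {018dbc4, 1f689c4, 30cc16b, 40fc9dd, 55949cc, 5e3788e, 73a9c7c, 9ffab43, c2838db, eba7d94, ef58048, f15febf}.
5e3788e is among them, so fast-forward is possible.

Yes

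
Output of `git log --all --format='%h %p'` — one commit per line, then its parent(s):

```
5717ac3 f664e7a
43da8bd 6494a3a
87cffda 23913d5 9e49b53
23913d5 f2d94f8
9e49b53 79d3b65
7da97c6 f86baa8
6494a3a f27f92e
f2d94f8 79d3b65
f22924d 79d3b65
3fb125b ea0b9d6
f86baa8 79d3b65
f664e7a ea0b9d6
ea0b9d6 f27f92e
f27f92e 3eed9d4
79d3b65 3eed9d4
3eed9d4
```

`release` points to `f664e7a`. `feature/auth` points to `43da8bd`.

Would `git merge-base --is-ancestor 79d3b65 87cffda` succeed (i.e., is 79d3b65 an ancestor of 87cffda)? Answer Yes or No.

Ancestors of 87cffda (commits reachable by following parents): {23913d5, 3eed9d4, 79d3b65, 87cffda, 9e49b53, f2d94f8}.
79d3b65 is in that set, so it is an ancestor of 87cffda.

Yes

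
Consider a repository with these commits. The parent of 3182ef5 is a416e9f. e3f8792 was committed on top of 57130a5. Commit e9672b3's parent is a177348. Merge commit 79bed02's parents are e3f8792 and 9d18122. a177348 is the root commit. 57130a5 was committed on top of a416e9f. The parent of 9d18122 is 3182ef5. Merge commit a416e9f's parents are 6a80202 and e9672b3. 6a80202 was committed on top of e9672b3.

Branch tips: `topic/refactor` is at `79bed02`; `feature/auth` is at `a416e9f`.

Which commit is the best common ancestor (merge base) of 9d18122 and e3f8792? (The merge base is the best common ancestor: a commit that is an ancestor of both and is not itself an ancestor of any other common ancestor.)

Ancestors of 9d18122: {3182ef5, 6a80202, 9d18122, a177348, a416e9f, e9672b3}.
Ancestors of e3f8792: {57130a5, 6a80202, a177348, a416e9f, e3f8792, e9672b3}.
Common ancestors: {6a80202, a177348, a416e9f, e9672b3}.
Among these, a416e9f is not an ancestor of any other common ancestor — it is the merge base.

a416e9f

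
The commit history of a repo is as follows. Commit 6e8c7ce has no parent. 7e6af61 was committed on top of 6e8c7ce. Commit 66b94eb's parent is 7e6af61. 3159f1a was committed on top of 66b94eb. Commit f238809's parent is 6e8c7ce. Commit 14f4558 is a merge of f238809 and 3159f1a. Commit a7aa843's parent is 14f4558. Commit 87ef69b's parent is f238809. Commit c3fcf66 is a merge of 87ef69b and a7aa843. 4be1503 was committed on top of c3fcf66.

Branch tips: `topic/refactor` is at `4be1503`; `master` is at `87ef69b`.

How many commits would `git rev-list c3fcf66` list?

Walking parent pointers from c3fcf66: reachable set = {14f4558, 3159f1a, 66b94eb, 6e8c7ce, 7e6af61, 87ef69b, a7aa843, c3fcf66, f238809}.
That is 9 commits.

9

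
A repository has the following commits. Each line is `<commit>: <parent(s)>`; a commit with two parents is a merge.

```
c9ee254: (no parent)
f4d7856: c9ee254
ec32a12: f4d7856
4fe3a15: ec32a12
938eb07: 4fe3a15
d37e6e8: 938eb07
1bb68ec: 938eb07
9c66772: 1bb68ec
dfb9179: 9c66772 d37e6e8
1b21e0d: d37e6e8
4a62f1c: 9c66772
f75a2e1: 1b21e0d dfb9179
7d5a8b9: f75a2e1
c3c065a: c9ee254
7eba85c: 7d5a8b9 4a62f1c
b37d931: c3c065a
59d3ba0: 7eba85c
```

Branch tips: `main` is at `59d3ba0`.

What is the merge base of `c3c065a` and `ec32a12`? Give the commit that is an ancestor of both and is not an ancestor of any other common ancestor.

Ancestors of c3c065a: {c3c065a, c9ee254}.
Ancestors of ec32a12: {c9ee254, ec32a12, f4d7856}.
Common ancestors: {c9ee254}.
The only common ancestor is c9ee254, so it is the merge base.

c9ee254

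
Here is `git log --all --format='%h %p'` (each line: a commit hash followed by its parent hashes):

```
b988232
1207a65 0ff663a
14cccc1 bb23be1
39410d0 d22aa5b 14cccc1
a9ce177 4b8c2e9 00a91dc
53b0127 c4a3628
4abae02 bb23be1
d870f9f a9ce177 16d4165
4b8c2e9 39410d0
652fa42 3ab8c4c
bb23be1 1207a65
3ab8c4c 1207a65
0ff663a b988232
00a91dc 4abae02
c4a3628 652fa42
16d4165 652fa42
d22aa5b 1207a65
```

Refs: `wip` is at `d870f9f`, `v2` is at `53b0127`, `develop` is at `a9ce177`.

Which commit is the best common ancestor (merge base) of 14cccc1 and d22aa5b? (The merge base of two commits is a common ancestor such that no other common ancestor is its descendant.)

1207a65

Ancestors of 14cccc1: {0ff663a, 1207a65, 14cccc1, b988232, bb23be1}.
Ancestors of d22aa5b: {0ff663a, 1207a65, b988232, d22aa5b}.
Common ancestors: {0ff663a, 1207a65, b988232}.
Among these, 1207a65 is not an ancestor of any other common ancestor — it is the merge base.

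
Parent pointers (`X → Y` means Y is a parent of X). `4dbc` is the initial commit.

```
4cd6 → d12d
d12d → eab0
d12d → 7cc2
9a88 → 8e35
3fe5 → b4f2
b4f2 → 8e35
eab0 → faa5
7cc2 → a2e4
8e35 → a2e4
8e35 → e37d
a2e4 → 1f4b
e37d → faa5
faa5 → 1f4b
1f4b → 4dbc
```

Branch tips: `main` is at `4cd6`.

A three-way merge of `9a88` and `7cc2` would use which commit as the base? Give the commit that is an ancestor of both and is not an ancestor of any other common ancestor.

Ancestors of 9a88: {1f4b, 4dbc, 8e35, 9a88, a2e4, e37d, faa5}.
Ancestors of 7cc2: {1f4b, 4dbc, 7cc2, a2e4}.
Common ancestors: {1f4b, 4dbc, a2e4}.
Among these, a2e4 is not an ancestor of any other common ancestor — it is the merge base.

a2e4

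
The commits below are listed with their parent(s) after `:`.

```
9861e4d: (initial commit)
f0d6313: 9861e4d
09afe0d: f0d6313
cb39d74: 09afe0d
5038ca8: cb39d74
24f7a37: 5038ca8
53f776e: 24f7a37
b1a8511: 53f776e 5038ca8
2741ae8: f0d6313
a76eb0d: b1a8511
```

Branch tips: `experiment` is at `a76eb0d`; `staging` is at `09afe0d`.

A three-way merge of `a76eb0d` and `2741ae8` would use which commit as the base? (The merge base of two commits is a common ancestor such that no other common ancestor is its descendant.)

f0d6313

Ancestors of a76eb0d: {09afe0d, 24f7a37, 5038ca8, 53f776e, 9861e4d, a76eb0d, b1a8511, cb39d74, f0d6313}.
Ancestors of 2741ae8: {2741ae8, 9861e4d, f0d6313}.
Common ancestors: {9861e4d, f0d6313}.
Among these, f0d6313 is not an ancestor of any other common ancestor — it is the merge base.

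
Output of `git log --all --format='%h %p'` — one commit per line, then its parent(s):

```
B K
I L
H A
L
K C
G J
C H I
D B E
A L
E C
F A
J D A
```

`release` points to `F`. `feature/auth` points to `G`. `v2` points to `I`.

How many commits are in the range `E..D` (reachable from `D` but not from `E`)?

Reachable from D: {A, B, C, D, E, H, I, K, L}.
Reachable from E: {A, C, E, H, I, L}.
In D's history but not E's: {B, D, K} — 3 commits.

3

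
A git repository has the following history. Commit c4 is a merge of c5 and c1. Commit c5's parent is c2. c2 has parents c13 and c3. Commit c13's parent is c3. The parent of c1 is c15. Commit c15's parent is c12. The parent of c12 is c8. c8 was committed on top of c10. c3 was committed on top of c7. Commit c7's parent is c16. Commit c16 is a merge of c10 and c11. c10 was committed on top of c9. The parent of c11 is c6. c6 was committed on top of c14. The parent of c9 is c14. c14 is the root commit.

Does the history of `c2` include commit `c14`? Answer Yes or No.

Yes

Ancestors of c2 (commits reachable by following parents): {c10, c11, c13, c14, c16, c2, c3, c6, c7, c9}.
c14 is in that set, so it is an ancestor of c2.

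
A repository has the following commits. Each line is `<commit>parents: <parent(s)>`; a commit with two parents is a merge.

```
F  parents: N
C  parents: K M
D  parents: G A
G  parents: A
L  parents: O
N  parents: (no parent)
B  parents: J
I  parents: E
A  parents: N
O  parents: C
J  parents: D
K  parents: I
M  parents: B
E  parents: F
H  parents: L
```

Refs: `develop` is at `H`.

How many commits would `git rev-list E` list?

3

Walking parent pointers from E: reachable set = {E, F, N}.
That is 3 commits.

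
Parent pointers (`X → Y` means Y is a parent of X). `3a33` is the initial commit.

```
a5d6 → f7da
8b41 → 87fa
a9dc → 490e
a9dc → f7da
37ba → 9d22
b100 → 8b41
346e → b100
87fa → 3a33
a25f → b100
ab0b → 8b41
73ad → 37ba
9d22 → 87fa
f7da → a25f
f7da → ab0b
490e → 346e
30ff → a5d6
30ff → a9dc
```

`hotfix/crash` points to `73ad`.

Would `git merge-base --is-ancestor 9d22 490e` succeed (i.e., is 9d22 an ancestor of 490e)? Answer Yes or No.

Ancestors of 490e: {346e, 3a33, 490e, 87fa, 8b41, b100}.
9d22 is not in that set, so it is not an ancestor of 490e.

No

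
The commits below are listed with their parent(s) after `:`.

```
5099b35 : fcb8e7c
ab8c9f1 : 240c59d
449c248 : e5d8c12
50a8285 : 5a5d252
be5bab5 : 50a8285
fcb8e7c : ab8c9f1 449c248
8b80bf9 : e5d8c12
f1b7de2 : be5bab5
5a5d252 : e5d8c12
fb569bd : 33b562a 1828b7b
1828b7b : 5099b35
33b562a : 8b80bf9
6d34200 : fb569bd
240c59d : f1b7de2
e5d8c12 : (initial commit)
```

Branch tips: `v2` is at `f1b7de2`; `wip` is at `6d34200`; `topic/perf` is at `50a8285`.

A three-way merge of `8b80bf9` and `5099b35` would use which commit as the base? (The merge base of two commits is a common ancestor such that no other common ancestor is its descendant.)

Ancestors of 8b80bf9: {8b80bf9, e5d8c12}.
Ancestors of 5099b35: {240c59d, 449c248, 5099b35, 50a8285, 5a5d252, ab8c9f1, be5bab5, e5d8c12, f1b7de2, fcb8e7c}.
Common ancestors: {e5d8c12}.
The only common ancestor is e5d8c12, so it is the merge base.

e5d8c12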